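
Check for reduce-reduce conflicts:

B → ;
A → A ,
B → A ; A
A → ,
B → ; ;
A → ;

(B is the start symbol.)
Yes — I2: [A → ; .] vs [B → ; .]

Augment with B' → B and build the canonical LR(0) collection (I0 = CLOSURE({[B' → . B]}), then GOTO on every symbol after a dot until no new states appear). It has 10 states:
  I0: { [A → . ,], [A → . ;], [A → . A ,], [B → . ; ;], [B → . ;], [B → . A ; A], [B' → . B] }  — shift
  I1: { [A → , .] }  — reduce
  I2: { [A → ; .], [B → ; . ;], [B → ; .] }  — shift, 2 reduces
  I3: { [A → A . ,], [B → A . ; A] }  — shift
  I4: { [B' → B .] }  — accept
  I5: { [A → A , .] }  — reduce
  I6: { [A → . ,], [A → . ;], [A → . A ,], [B → A ; . A] }  — shift
  I7: { [A → ; .] }  — reduce
  I8: { [A → A . ,], [B → A ; A .] }  — shift, reduce
  I9: { [B → ; ; .] }  — reduce

I2 contains complete items [A → ; .], [B → ; .] — reduce-reduce conflict.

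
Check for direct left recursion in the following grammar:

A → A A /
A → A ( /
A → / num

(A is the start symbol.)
A → A A /: LEFT RECURSIVE (starts with A)
A → A ( /: LEFT RECURSIVE (starts with A)
A → / num: starts with '/'

The grammar has direct left recursion on: A.

Answer: Yes, A is left-recursive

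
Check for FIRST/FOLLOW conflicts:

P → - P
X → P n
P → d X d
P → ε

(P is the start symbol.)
No FIRST/FOLLOW conflicts.

Nullable non-terminals: P.

P: nullable alternative(s) P → ε; FOLLOW(P) = { $, 'n' }
  P → - P: FIRST \ {ε} = { '-' } — disjoint from FOLLOW(P)
  P → d X d: FIRST \ {ε} = { 'd' } — disjoint from FOLLOW(P)
  P → ε: FIRST \ {ε} = { } — this is the only nullable alternative, skip

X has no nullable alternative, so no FIRST/FOLLOW check is needed there.

No FIRST/FOLLOW conflicts found.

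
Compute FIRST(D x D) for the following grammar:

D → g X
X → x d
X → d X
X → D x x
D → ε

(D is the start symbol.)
FIRST sets of the non-terminals involved (from the grammar, by fixed-point iteration):
  FIRST(D) = { 'g', ε }

To compute FIRST(D x D), process the symbols left to right:
Symbol D is a non-terminal. Add FIRST(D) \ {ε} = { 'g' }
D is nullable (ε ∈ FIRST(D)), continue to the next symbol.
Symbol x is a terminal. Add 'x' and stop.
FIRST(D x D) = { 'g', 'x' }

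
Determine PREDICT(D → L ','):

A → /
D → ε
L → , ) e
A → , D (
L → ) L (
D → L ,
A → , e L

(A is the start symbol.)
PREDICT(D → L ',') = (FIRST(RHS) \ {ε}) ∪ (FOLLOW(D) if ε ∈ FIRST(RHS), i.e. RHS ⇒* ε)
FIRST(L) = { ')', ',' }
FIRST(L ',') = { ')', ',' }
ε ∉ FIRST(L ','), so FOLLOW(D) is not added.
PREDICT(D → L ',') = { ')', ',' }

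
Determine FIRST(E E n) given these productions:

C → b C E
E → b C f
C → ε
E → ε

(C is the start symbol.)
FIRST sets of the non-terminals involved (from the grammar, by fixed-point iteration):
  FIRST(E) = { 'b', ε }

To compute FIRST(E E n), process the symbols left to right:
Symbol E is a non-terminal. Add FIRST(E) \ {ε} = { 'b' }
E is nullable (ε ∈ FIRST(E)), continue to the next symbol.
Symbol E is a non-terminal. Add FIRST(E) \ {ε} = { 'b' }
E is nullable (ε ∈ FIRST(E)), continue to the next symbol.
Symbol n is a terminal. Add 'n' and stop.
FIRST(E E n) = { 'b', 'n' }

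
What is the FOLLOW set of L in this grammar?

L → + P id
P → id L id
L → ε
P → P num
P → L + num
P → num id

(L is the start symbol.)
{ $, '+', 'id' }

L is the start symbol, so $ ∈ FOLLOW(L).
In P → id L id: L is followed by id, add FIRST(id) \ {ε} = { 'id' }
In P → L + num: L is followed by '+' num, add FIRST('+' num) \ {ε} = { '+' }

Taking the union: FOLLOW(L) = { $, '+', 'id' }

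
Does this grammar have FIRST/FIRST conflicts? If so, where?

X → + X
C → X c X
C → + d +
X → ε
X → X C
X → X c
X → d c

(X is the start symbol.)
A FIRST/FIRST conflict occurs when two productions N → α and N → β for the same non-terminal have FIRST(α) ∩ FIRST(β) ≠ ∅ (with ε ∈ FIRST of a nullable right-hand side, so two nullable alternatives also conflict).

FIRST sets of the non-terminals at (or reachable through a nullable prefix from) the front of some alternative:
  FIRST(X) = { '+', 'c', 'd', ε }
  FIRST(C) = { '+', 'c', 'd' }

Productions for X:
  X → + X: FIRST = { '+' }
  X → ε: FIRST = { ε }
  X → X C: FIRST = { '+', 'c', 'd' }
  X → X c: FIRST = { '+', 'c', 'd' }
  X → d c: FIRST = { 'd' }
Productions for C:
  C → X c X: FIRST = { '+', 'c', 'd' }
  C → + d +: FIRST = { '+' }

Conflict for X: X → + X and X → X C
  Overlap: { '+' }
Conflict for X: X → + X and X → X c
  Overlap: { '+' }
Conflict for X: X → X C and X → X c
  Overlap: { '+', 'c', 'd' }
Conflict for X: X → X C and X → d c
  Overlap: { 'd' }
Conflict for X: X → X c and X → d c
  Overlap: { 'd' }
Conflict for C: C → X c X and C → + d +
  Overlap: { '+' }

Answer: Yes. X → '+' X / X → X C on { '+' }; X → '+' X / X → X c on { '+' }; X → X C / X → X c on { '+', 'c', 'd' }; X → X C / X → d c on { 'd' }; X → X c / X → d c on { 'd' }; C → X c X / C → '+' d '+' on { '+' }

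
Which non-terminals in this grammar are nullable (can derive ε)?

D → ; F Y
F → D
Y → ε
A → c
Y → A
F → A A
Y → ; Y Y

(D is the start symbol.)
ε-productions: Y → ε
So Y is immediately nullable.
No further non-terminal can be added: every production for the remaining non-terminals contains a terminal or a non-nullable non-terminal.
Nullable = { 'Y' }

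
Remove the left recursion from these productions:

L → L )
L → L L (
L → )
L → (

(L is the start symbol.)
L is directly left-recursive. The standard transformation for
  A → A α₁ | ... | A α_m | β₁ | ... | β_n
is
  A  → β₁ A' | ... | β_n A'
  A' → α₁ A' | ... | α_m A' | ε

L → ) becomes L → ) L'
L → ( becomes L → ( L'
L → L ) becomes L' → ) L'
L → L L ( becomes L' → L ( L'
Add L' → ε

Resulting grammar:
L → ) L'
L → ( L'
L' → ) L'
L' → L ( L'
L' → ε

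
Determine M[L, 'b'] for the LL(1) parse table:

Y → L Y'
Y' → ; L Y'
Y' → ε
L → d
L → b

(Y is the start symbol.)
L → b

To find M[L, 'b'], we find productions for L where 'b' is in the predict set (PREDICT(N → α) = (FIRST(α) \ {ε}) ∪ (FOLLOW(N) if α ⇒* ε)).

L → d: PREDICT = { 'd' }
L → b: PREDICT = { 'b' }
  'b' is in predict set, so this production goes in M[L, 'b']

M[L, 'b'] = L → b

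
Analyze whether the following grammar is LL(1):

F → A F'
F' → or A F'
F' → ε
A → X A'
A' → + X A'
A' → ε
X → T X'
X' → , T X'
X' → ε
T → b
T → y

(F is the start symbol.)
Yes, the grammar is LL(1).

A grammar is LL(1) if for each non-terminal N with multiple productions, the predict sets of those productions are pairwise disjoint, where PREDICT(N → α) = (FIRST(α) \ {ε}) ∪ (FOLLOW(N) if α ⇒* ε).

Relevant sets:
  FOLLOW(F') = { $ }
  FOLLOW(A') = { $, 'or' }
  FOLLOW(X') = { $, '+', 'or' }

For F':
  PREDICT(F' → or A F') = { 'or' }
  PREDICT(F' → ε) = { $ }
For A':
  PREDICT(A' → '+' X A') = { '+' }
  PREDICT(A' → ε) = { $, 'or' }
For X':
  PREDICT(X' → ',' T X') = { ',' }
  PREDICT(X' → ε) = { $, '+', 'or' }
For T:
  PREDICT(T → b) = { 'b' }
  PREDICT(T → y) = { 'y' }
F, A, X have a single production, so nothing to check there.

All predict sets are disjoint. The grammar IS LL(1).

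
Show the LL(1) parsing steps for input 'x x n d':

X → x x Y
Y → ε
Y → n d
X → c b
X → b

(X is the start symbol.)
LL(1) parsing maintains a stack (initially the start symbol over $) and the input. At each step: if the stack top is a terminal, match it against the current input token; if it is a non-terminal N, replace it with the RHS of M[N, lookahead] (the unique production whose predict set contains the lookahead).

Stack is shown with the top on the left.

Stack    Input      Action
--------------------------
X $      x x n d $  output X → x x Y
x x Y $  x x n d $  match 'x'
x Y $    x n d $    match 'x'
Y $      n d $      output Y → n d
n d $    n d $      match 'n'
d $      d $        match 'd'
$        $          accept

The string is accepted.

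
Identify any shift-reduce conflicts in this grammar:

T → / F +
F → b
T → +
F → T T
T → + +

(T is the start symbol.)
Yes — I1: [T → + .] vs [T → + . +]

A shift-reduce conflict occurs when an LR(0) state has both:
  - a complete (reduce) item [A → α .] (dot at the end), and
  - a shift item [B → β . c γ] (dot before a terminal).

Augment with T' → T and build the canonical LR(0) collection (I0 = CLOSURE({[T' → . T]}), then GOTO on every symbol after a dot until no new states appear). It has 10 states:
  I0: { [T → . + +], [T → . +], [T → . / F +], [T' → . T] }  — shift
  I1: { [T → + . +], [T → + .] }  — shift, reduce
  I2: { [F → . T T], [F → . b], [T → . + +], [T → . +], [T → . / F +], [T → / . F +] }  — shift
  I3: { [T' → T .] }  — accept
  I4: { [T → / F . +] }  — shift
  I5: { [F → T . T], [T → . + +], [T → . +], [T → . / F +] }  — shift
  I6: { [F → b .] }  — reduce
  I7: { [F → T T .] }  — reduce
  I8: { [T → / F + .] }  — reduce
  I9: { [T → + + .] }  — reduce

I1 contains reduce item [T → + .] and shift item [T → + . +] — shift-reduce conflict.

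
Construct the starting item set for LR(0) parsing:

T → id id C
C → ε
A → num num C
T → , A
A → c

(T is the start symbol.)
{ [T → . , A], [T → . id id C], [T' → . T] }

First, augment the grammar with T' → T
I₀ = CLOSURE({ [T' → . T] }):
  [T' → . T] has the dot before T: add [T → . id id C], [T → . , A]
No further items can be added.

I₀ = { [T → . , A], [T → . id id C], [T' → . T] }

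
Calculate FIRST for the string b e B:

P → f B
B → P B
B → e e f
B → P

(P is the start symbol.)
{ 'b' }

To compute FIRST(b e B), process the symbols left to right:
Symbol b is a terminal. Add 'b' and stop.
FIRST(b e B) = { 'b' }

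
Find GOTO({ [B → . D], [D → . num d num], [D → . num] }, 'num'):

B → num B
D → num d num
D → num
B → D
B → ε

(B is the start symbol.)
GOTO(I, 'num') = CLOSURE({ [A → αX.β] : [A → α.Xβ] ∈ I, X = 'num' })

Items with dot before 'num', with the dot advanced:
  [D → . num] → [D → num .]
  [D → . num d num] → [D → num . d num]
Closure adds nothing (no advanced item has the dot before a non-terminal).

GOTO = { [D → num . d num], [D → num .] }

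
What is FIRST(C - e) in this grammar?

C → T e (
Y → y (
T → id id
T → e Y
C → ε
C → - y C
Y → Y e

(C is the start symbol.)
FIRST sets of the non-terminals involved (from the grammar, by fixed-point iteration):
  FIRST(C) = { '-', 'e', 'id', ε }

To compute FIRST(C - e), process the symbols left to right:
Symbol C is a non-terminal. Add FIRST(C) \ {ε} = { '-', 'e', 'id' }
C is nullable (ε ∈ FIRST(C)), continue to the next symbol.
Symbol - is a terminal. Add '-' and stop.
FIRST(C - e) = { '-', 'e', 'id' }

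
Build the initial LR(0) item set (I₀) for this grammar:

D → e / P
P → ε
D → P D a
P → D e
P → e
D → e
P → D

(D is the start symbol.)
First, augment the grammar with D' → D
I₀ = CLOSURE({ [D' → . D] }):
  [D' → . D] has the dot before D: add [D → . e / P], [D → . P D a], [D → . e]
  [D → . P D a] has the dot before P: add [P → .], [P → . D e], [P → . e], [P → . D]
No further items can be added.

I₀ = { [D → . P D a], [D → . e / P], [D → . e], [D' → . D], [P → . D e], [P → . D], [P → . e], [P → .] }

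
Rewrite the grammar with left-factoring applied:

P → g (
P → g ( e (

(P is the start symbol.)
P → g ( P'
P' → ε
P' → e (

Left-factoring transforms A → αβ₁ | αβ₂ into A → αA' and A' → β₁ | β₂
(α is the longest common prefix among the alternatives). Repeat until
no nonterminal has two alternatives with a common prefix.

Round 1: P has alternatives sharing prefix 'g ('. Introduce P': P → g ( P'
  Add: P' → ε
  Add: P' → e (

No remaining common prefixes — done.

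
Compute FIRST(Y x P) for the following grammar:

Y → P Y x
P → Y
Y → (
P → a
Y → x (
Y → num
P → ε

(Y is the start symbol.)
{ '(', 'a', 'num', 'x' }

FIRST sets of the non-terminals involved (from the grammar, by fixed-point iteration):
  FIRST(Y) = { '(', 'a', 'num', 'x' }

To compute FIRST(Y x P), process the symbols left to right:
Symbol Y is a non-terminal. Add FIRST(Y) \ {ε} = { '(', 'a', 'num', 'x' }
Y is not nullable (ε ∉ FIRST(Y)), so stop here.
FIRST(Y x P) = { '(', 'a', 'num', 'x' }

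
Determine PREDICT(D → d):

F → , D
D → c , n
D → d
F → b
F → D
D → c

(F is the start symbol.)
{ 'd' }

PREDICT(D → d) = (FIRST(RHS) \ {ε}) ∪ (FOLLOW(D) if ε ∈ FIRST(RHS), i.e. RHS ⇒* ε)
FIRST(d) = { 'd' }
ε ∉ FIRST(d), so FOLLOW(D) is not added.
PREDICT(D → d) = { 'd' }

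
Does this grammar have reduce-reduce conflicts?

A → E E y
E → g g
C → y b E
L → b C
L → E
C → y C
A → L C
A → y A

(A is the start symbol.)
A reduce-reduce conflict occurs when an LR(0) state has two complete items [A → α .] and [B → β .] — both call for a reduction, and with no lookahead the parser cannot choose between them.

Augment with A' → A and build the canonical LR(0) collection (I0 = CLOSURE({[A' → . A]}), then GOTO on every symbol after a dot until no new states appear). It has 17 states:
  I0: { [A → . E E y], [A → . L C], [A → . y A], [A' → . A], [E → . g g], [L → . E], [L → . b C] }  — shift
  I1: { [A' → A .] }  — accept
  I2: { [A → E . E y], [E → . g g], [L → E .] }  — shift, reduce
  I3: { [A → L . C], [C → . y C], [C → . y b E] }  — shift
  I4: { [C → . y C], [C → . y b E], [L → b . C] }  — shift
  I5: { [E → g . g] }  — shift
  I6: { [A → . E E y], [A → . L C], [A → . y A], [A → y . A], [E → . g g], [L → . E], [L → . b C] }  — shift
  I7: { [A → y A .] }  — reduce
  I8: { [E → g g .] }  — reduce
  I9: { [L → b C .] }  — reduce
  I10: { [C → . y C], [C → . y b E], [C → y . C], [C → y . b E] }  — shift
  I11: { [C → y C .] }  — reduce
  I12: { [C → y b . E], [E → . g g] }  — shift
  I13: { [C → y b E .] }  — reduce
  I14: { [A → L C .] }  — reduce
  I15: { [A → E E . y] }  — shift
  I16: { [A → E E y .] }  — reduce

No state contains more than one complete item.

Answer: No reduce-reduce conflicts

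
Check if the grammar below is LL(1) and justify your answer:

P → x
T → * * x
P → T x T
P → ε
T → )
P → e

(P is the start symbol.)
Yes, the grammar is LL(1).

A grammar is LL(1) if for each non-terminal N with multiple productions, the predict sets of those productions are pairwise disjoint, where PREDICT(N → α) = (FIRST(α) \ {ε}) ∪ (FOLLOW(N) if α ⇒* ε).

Relevant sets:
  FIRST(T) = { ')', '*' }
  FOLLOW(P) = { $ }

For P:
  PREDICT(P → x) = { 'x' }
  PREDICT(P → T x T) = { ')', '*' }
  PREDICT(P → ε) = { $ }
  PREDICT(P → e) = { 'e' }
For T:
  PREDICT(T → '*' '*' x) = { '*' }
  PREDICT(T → ')') = { ')' }

All predict sets are disjoint. The grammar IS LL(1).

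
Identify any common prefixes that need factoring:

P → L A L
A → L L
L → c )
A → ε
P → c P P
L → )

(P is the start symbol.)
No, left-factoring is not needed

Left-factoring is needed when two productions for the same non-terminal
share a common prefix on the right-hand side.

Productions for P:
  P → L A L
  P → c P P
Productions for A:
  A → L L
  A → ε
Productions for L:
  L → c )
  L → )

No common prefixes found.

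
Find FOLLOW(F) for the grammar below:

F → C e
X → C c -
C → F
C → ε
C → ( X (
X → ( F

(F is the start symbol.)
F is the start symbol, so $ ∈ FOLLOW(F).
In C → F: F is at the end, add FOLLOW(C)
In X → ( F: F is at the end, add FOLLOW(X)

The FOLLOW sets referred to above (computed the same way, to a fixed point):
  FOLLOW(C) = { 'c', 'e' }
  FOLLOW(X) = { '(' }

Taking the union: FOLLOW(F) = { $, '(', 'c', 'e' }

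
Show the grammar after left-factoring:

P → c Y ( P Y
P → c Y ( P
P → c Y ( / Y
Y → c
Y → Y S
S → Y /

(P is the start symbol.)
P → c Y ( P'
P' → P P''
P'' → Y
P'' → ε
P' → / Y
Y → c
Y → Y S
S → Y /

Left-factoring transforms A → αβ₁ | αβ₂ into A → αA' and A' → β₁ | β₂
(α is the longest common prefix among the alternatives). Repeat until
no nonterminal has two alternatives with a common prefix.

Round 1: P has alternatives sharing prefix 'c Y ('. Introduce P': P → c Y ( P'
  Add: P' → P Y
  Add: P' → P
  Add: P' → / Y

Round 2: P' has alternatives sharing prefix 'P'. Introduce P'': P' → P P''
  Add: P'' → Y
  Add: P'' → ε

No remaining common prefixes — done.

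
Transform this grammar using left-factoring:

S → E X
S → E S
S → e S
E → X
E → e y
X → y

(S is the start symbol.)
Left-factoring transforms A → αβ₁ | αβ₂ into A → αA' and A' → β₁ | β₂
(α is the longest common prefix among the alternatives). Repeat until
no nonterminal has two alternatives with a common prefix.

Round 1: S has alternatives sharing prefix 'E'. Introduce S': S → E S'
  Add: S' → X
  Add: S' → S

No remaining common prefixes — done.

Resulting grammar:
S → E S'
S' → X
S' → S
S → e S
E → X
E → e y
X → y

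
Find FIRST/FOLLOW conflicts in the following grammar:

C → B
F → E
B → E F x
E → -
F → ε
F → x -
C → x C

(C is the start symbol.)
Nullable non-terminals: F.
FIRST sets used below: FIRST(E) = { '-' }

F: nullable alternative(s) F → ε; FOLLOW(F) = { 'x' }
  F → E: FIRST \ {ε} = { '-' } — disjoint from FOLLOW(F)
  F → ε: FIRST \ {ε} = { } — this is the only nullable alternative, skip
  F → x -: FIRST \ {ε} = { 'x' } — overlaps FOLLOW(F) on { 'x' }: CONFLICT

B, C, E have no nullable alternative, so no FIRST/FOLLOW check is needed there.

So the grammar has 1 FIRST/FOLLOW conflict (marked CONFLICT above).

Answer: Yes. F → x '-' with FOLLOW(F) on { 'x' }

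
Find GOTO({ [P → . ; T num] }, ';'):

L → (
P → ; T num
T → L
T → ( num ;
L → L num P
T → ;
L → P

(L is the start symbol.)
{ [L → . (], [L → . L num P], [L → . P], [P → . ; T num], [P → ; . T num], [T → . ( num ;], [T → . ;], [T → . L] }

GOTO(I, ';') = CLOSURE({ [A → αX.β] : [A → α.Xβ] ∈ I, X = ';' })

Items with dot before ';', with the dot advanced:
  [P → . ; T num] → [P → ; . T num]
Closure of the advanced items:
  [P → ; . T num] has the dot before T: add [T → . L], [T → . ( num ;], [T → . ;]
  [T → . L] has the dot before L: add [L → . (], [L → . L num P], [L → . P]
  [L → . P] has the dot before P: add [P → . ; T num]

GOTO = { [L → . (], [L → . L num P], [L → . P], [P → . ; T num], [P → ; . T num], [T → . ( num ;], [T → . ;], [T → . L] }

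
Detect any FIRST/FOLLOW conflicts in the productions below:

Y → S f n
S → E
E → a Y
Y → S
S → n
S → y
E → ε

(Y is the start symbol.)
Yes. Y → S f n with FOLLOW(Y) on { 'f' }

A FIRST/FOLLOW conflict occurs when a non-terminal N has a nullable alternative N → β (β ⇒* ε) and another alternative N → α with FIRST(α) ∩ FOLLOW(N) ≠ ∅: on such a lookahead the parser cannot decide between expanding α and letting N vanish via β.

Nullable non-terminals: E, S, Y.
FIRST sets used below: FIRST(E) = { 'a', ε }, FIRST(S) = { 'a', 'n', 'y', ε }

E: nullable alternative(s) E → ε; FOLLOW(E) = { $, 'f' }
  E → a Y: FIRST \ {ε} = { 'a' } — disjoint from FOLLOW(E)
  E → ε: FIRST \ {ε} = { } — this is the only nullable alternative, skip

S: nullable alternative(s) S → E; FOLLOW(S) = { $, 'f' }
  S → E: FIRST \ {ε} = { 'a' } — this is the only nullable alternative, skip
  S → n: FIRST \ {ε} = { 'n' } — disjoint from FOLLOW(S)
  S → y: FIRST \ {ε} = { 'y' } — disjoint from FOLLOW(S)

Y: nullable alternative(s) Y → S; FOLLOW(Y) = { $, 'f' }
  Y → S f n: FIRST \ {ε} = { 'a', 'f', 'n', 'y' } — overlaps FOLLOW(Y) on { 'f' }: CONFLICT
  Y → S: FIRST \ {ε} = { 'a', 'n', 'y' } — this is the only nullable alternative, skip

So the grammar has 1 FIRST/FOLLOW conflict (marked CONFLICT above).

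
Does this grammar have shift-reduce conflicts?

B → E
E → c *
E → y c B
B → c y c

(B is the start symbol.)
No shift-reduce conflicts

A shift-reduce conflict occurs when an LR(0) state has both:
  - a complete (reduce) item [A → α .] (dot at the end), and
  - a shift item [B → β . c γ] (dot before a terminal).

Augment with B' → B and build the canonical LR(0) collection (I0 = CLOSURE({[B' → . B]}), then GOTO on every symbol after a dot until no new states appear). It has 10 states:
  I0: { [B → . E], [B → . c y c], [B' → . B], [E → . c *], [E → . y c B] }  — shift
  I1: { [B' → B .] }  — accept
  I2: { [B → E .] }  — reduce
  I3: { [B → c . y c], [E → c . *] }  — shift
  I4: { [E → y . c B] }  — shift
  I5: { [B → . E], [B → . c y c], [E → . c *], [E → . y c B], [E → y c . B] }  — shift
  I6: { [E → y c B .] }  — reduce
  I7: { [E → c * .] }  — reduce
  I8: { [B → c y . c] }  — shift
  I9: { [B → c y c .] }  — reduce

No state contains both a complete item and a shift item.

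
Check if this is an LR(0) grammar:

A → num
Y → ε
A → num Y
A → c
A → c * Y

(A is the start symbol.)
A grammar is LR(0) if no state in the canonical LR(0) collection has:
  - both a shift item (dot before a terminal) and a complete item (shift-reduce conflict), or
  - two or more complete items (reduce-reduce conflict; the accept item [A' → A .] counts as a complete item here).

Augment with A' → A and build the canonical LR(0) collection (I0 = CLOSURE({[A' → . A]}), then GOTO on every symbol after a dot until no new states appear). It has 7 states:
  I0: { [A → . c * Y], [A → . c], [A → . num Y], [A → . num], [A' → . A] }  — shift
  I1: { [A' → A .] }  — accept
  I2: { [A → c . * Y], [A → c .] }  — shift, reduce
  I3: { [A → num . Y], [A → num .], [Y → .] }  — 2 reduces
  I4: { [A → num Y .] }  — reduce
  I5: { [A → c * . Y], [Y → .] }  — reduce
  I6: { [A → c * Y .] }  — reduce

Conflict in state I2:
  Shift-reduce conflict between [A → c .] and [A → c . * Y]
So the grammar is NOT LR(0).

Answer: No. Shift-reduce conflict between [A → c .] and [A → c . * Y]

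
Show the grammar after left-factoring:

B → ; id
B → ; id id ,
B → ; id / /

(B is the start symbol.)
B → ; id B'
B' → ε
B' → id ,
B' → / /

Left-factoring transforms A → αβ₁ | αβ₂ into A → αA' and A' → β₁ | β₂
(α is the longest common prefix among the alternatives). Repeat until
no nonterminal has two alternatives with a common prefix.

Round 1: B has alternatives sharing prefix '; id'. Introduce B': B → ; id B'
  Add: B' → ε
  Add: B' → id ,
  Add: B' → / /

No remaining common prefixes — done.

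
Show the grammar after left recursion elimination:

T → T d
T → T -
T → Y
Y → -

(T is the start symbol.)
T is directly left-recursive. The standard transformation for
  A → A α₁ | ... | A α_m | β₁ | ... | β_n
is
  A  → β₁ A' | ... | β_n A'
  A' → α₁ A' | ... | α_m A' | ε

T → Y becomes T → Y T'
T → T d becomes T' → d T'
T → T - becomes T' → - T'
Add T' → ε

Productions for other non-terminals are unchanged:
  Y → -

Resulting grammar:
T → Y T'
T' → d T'
T' → - T'
T' → ε
Y → -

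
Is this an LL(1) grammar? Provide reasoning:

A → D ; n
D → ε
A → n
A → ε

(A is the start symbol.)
Yes, the grammar is LL(1).

Relevant sets:
  FIRST(D) = { ε }
  FOLLOW(A) = { $ }

For A:
  PREDICT(A → D ';' n) = { ';' }
  PREDICT(A → n) = { 'n' }
  PREDICT(A → ε) = { $ }
D has a single production, so nothing to check there.

All predict sets are disjoint. The grammar IS LL(1).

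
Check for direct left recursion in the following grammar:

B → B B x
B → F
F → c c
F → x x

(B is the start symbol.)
Yes, B is left-recursive

Direct left recursion occurs when N → N α for some non-terminal N (the right-hand side begins with the left-hand side itself).

B → B B x: LEFT RECURSIVE (starts with B)
B → F: starts with F
F → c c: starts with c
F → x x: starts with x

The grammar has direct left recursion on: B.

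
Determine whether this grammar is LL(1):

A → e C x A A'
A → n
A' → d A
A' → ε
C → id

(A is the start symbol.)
No. Predict set conflict for A': { 'd' }

A grammar is LL(1) if for each non-terminal N with multiple productions, the predict sets of those productions are pairwise disjoint, where PREDICT(N → α) = (FIRST(α) \ {ε}) ∪ (FOLLOW(N) if α ⇒* ε).

Relevant sets:
  FOLLOW(A') = { $, 'd' }

For A:
  PREDICT(A → e C x A A') = { 'e' }
  PREDICT(A → n) = { 'n' }
For A':
  PREDICT(A' → d A) = { 'd' }
  PREDICT(A' → ε) = { $, 'd' }
C has a single production, so nothing to check there.

Conflict found: Predict set conflict for A': { 'd' }
The grammar is NOT LL(1).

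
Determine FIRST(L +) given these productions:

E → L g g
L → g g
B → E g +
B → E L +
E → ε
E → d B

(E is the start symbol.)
FIRST sets of the non-terminals involved (from the grammar, by fixed-point iteration):
  FIRST(L) = { 'g' }

To compute FIRST(L +), process the symbols left to right:
Symbol L is a non-terminal. Add FIRST(L) \ {ε} = { 'g' }
L is not nullable (ε ∉ FIRST(L)), so stop here.
FIRST(L +) = { 'g' }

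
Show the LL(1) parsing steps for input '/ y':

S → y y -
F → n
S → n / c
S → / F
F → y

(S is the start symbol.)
LL(1) parsing maintains a stack (initially the start symbol over $) and the input. At each step: if the stack top is a terminal, match it against the current input token; if it is a non-terminal N, replace it with the RHS of M[N, lookahead] (the unique production whose predict set contains the lookahead).

Stack is shown with the top on the left.

Stack  Input  Action
--------------------
S $    / y $  output S → / F
/ F $  / y $  match '/'
F $    y $    output F → y
y $    y $    match 'y'
$      $      accept

The string is accepted.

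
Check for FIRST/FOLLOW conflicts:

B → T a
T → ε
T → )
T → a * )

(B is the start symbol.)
Yes. T → a '*' ')' with FOLLOW(T) on { 'a' }

Nullable non-terminals: T.

T: nullable alternative(s) T → ε; FOLLOW(T) = { 'a' }
  T → ε: FIRST \ {ε} = { } — this is the only nullable alternative, skip
  T → ): FIRST \ {ε} = { ')' } — disjoint from FOLLOW(T)
  T → a * ): FIRST \ {ε} = { 'a' } — overlaps FOLLOW(T) on { 'a' }: CONFLICT

B has no nullable alternative, so no FIRST/FOLLOW check is needed there.

So the grammar has 1 FIRST/FOLLOW conflict (marked CONFLICT above).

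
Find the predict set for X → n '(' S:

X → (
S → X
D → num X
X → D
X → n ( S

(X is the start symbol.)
PREDICT(X → n '(' S) = (FIRST(RHS) \ {ε}) ∪ (FOLLOW(X) if ε ∈ FIRST(RHS), i.e. RHS ⇒* ε)
FIRST(n '(' S) = { 'n' }
ε ∉ FIRST(n '(' S), so FOLLOW(X) is not added.
PREDICT(X → n '(' S) = { 'n' }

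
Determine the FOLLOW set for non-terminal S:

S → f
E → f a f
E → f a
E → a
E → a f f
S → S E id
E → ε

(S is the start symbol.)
{ $, 'a', 'f', 'id' }

To compute FOLLOW(S), find every occurrence of S on a right-hand side N → α S β: add FIRST(β) \ {ε}, and if β is empty or nullable also add FOLLOW(N). Iterate to a fixed point.

S is the start symbol, so $ ∈ FOLLOW(S).
In S → S E id: S is followed by E id, add FIRST(E id) \ {ε} = { 'a', 'f', 'id' }

Taking the union: FOLLOW(S) = { $, 'a', 'f', 'id' }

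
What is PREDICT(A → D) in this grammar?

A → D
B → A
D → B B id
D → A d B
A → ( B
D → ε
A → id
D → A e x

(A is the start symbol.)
{ $, '(', 'd', 'e', 'id' }

PREDICT(A → D) = (FIRST(RHS) \ {ε}) ∪ (FOLLOW(A) if ε ∈ FIRST(RHS), i.e. RHS ⇒* ε)
FIRST(D) = { '(', 'd', 'e', 'id', ε }
FIRST(D) = { '(', 'd', 'e', 'id', ε }
ε ∈ FIRST(D) (the right-hand side is nullable), so add FOLLOW(A) = { $, '(', 'd', 'e', 'id' }
PREDICT(A → D) = { $, '(', 'd', 'e', 'id' }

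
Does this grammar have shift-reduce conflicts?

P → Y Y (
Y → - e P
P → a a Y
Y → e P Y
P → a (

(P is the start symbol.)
A shift-reduce conflict occurs when an LR(0) state has both:
  - a complete (reduce) item [A → α .] (dot at the end), and
  - a shift item [B → β . c γ] (dot before a terminal).

Augment with P' → P and build the canonical LR(0) collection (I0 = CLOSURE({[P' → . P]}), then GOTO on every symbol after a dot until no new states appear). It has 15 states:
  I0: { [P → . Y Y (], [P → . a (], [P → . a a Y], [P' → . P], [Y → . - e P], [Y → . e P Y] }  — shift
  I1: { [Y → - . e P] }  — shift
  I2: { [P' → P .] }  — accept
  I3: { [P → Y . Y (], [Y → . - e P], [Y → . e P Y] }  — shift
  I4: { [P → a . (], [P → a . a Y] }  — shift
  I5: { [P → . Y Y (], [P → . a (], [P → . a a Y], [Y → . - e P], [Y → . e P Y], [Y → e . P Y] }  — shift
  I6: { [Y → . - e P], [Y → . e P Y], [Y → e P . Y] }  — shift
  I7: { [Y → e P Y .] }  — reduce
  I8: { [P → a ( .] }  — reduce
  I9: { [P → a a . Y], [Y → . - e P], [Y → . e P Y] }  — shift
  I10: { [P → a a Y .] }  — reduce
  I11: { [P → Y Y . (] }  — shift
  I12: { [P → Y Y ( .] }  — reduce
  I13: { [P → . Y Y (], [P → . a (], [P → . a a Y], [Y → - e . P], [Y → . - e P], [Y → . e P Y] }  — shift
  I14: { [Y → - e P .] }  — reduce

No state contains both a complete item and a shift item.

Answer: No shift-reduce conflicts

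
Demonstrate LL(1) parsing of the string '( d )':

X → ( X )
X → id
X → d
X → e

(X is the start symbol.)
LL(1) parsing maintains a stack (initially the start symbol over $) and the input. At each step: if the stack top is a terminal, match it against the current input token; if it is a non-terminal N, replace it with the RHS of M[N, lookahead] (the unique production whose predict set contains the lookahead).

Stack is shown with the top on the left.

Stack    Input    Action
------------------------
X $      ( d ) $  output X → ( X )
( X ) $  ( d ) $  match '('
X ) $    d ) $    output X → d
d ) $    d ) $    match 'd'
) $      ) $      match ')'
$        $        accept

The string is accepted.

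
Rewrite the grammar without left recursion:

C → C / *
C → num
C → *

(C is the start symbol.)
C is directly left-recursive. The standard transformation for
  A → A α₁ | ... | A α_m | β₁ | ... | β_n
is
  A  → β₁ A' | ... | β_n A'
  A' → α₁ A' | ... | α_m A' | ε

C → num becomes C → num C'
C → * becomes C → * C'
C → C / * becomes C' → / * C'
Add C' → ε

Resulting grammar:
C → num C'
C → * C'
C' → / * C'
C' → ε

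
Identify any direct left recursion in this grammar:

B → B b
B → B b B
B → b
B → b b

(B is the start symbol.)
Yes, B is left-recursive

Direct left recursion occurs when N → N α for some non-terminal N (the right-hand side begins with the left-hand side itself).

B → B b: LEFT RECURSIVE (starts with B)
B → B b B: LEFT RECURSIVE (starts with B)
B → b: starts with b
B → b b: starts with b

The grammar has direct left recursion on: B.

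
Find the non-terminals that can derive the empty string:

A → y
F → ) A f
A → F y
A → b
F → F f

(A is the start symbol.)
There are no ε-productions, so no non-terminal can derive ε.
No non-terminals are nullable.

Answer: None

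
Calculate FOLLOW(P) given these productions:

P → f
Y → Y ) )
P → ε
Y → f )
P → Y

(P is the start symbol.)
{ $ }

To compute FOLLOW(P), find every occurrence of P on a right-hand side N → α P β: add FIRST(β) \ {ε}, and if β is empty or nullable also add FOLLOW(N). Iterate to a fixed point.

P is the start symbol, so $ ∈ FOLLOW(P).
P does not occur on any right-hand side.

Taking the union: FOLLOW(P) = { $ }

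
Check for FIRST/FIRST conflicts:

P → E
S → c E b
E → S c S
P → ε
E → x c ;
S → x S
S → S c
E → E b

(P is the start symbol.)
Yes. S → c E b / S → S c on { 'c' }; S → x S / S → S c on { 'x' }; E → S c S / E → x c ';' on { 'x' }; E → S c S / E → E b on { 'c', 'x' }; E → x c ';' / E → E b on { 'x' }

FIRST sets of the non-terminals at (or reachable through a nullable prefix from) the front of some alternative:
  FIRST(E) = { 'c', 'x' }
  FIRST(S) = { 'c', 'x' }

Productions for P:
  P → E: FIRST = { 'c', 'x' }
  P → ε: FIRST = { ε }
Productions for S:
  S → c E b: FIRST = { 'c' }
  S → x S: FIRST = { 'x' }
  S → S c: FIRST = { 'c', 'x' }
Productions for E:
  E → S c S: FIRST = { 'c', 'x' }
  E → x c ;: FIRST = { 'x' }
  E → E b: FIRST = { 'c', 'x' }

Conflict for S: S → c E b and S → S c
  Overlap: { 'c' }
Conflict for S: S → x S and S → S c
  Overlap: { 'x' }
Conflict for E: E → S c S and E → x c ;
  Overlap: { 'x' }
Conflict for E: E → S c S and E → E b
  Overlap: { 'c', 'x' }
Conflict for E: E → x c ; and E → E b
  Overlap: { 'x' }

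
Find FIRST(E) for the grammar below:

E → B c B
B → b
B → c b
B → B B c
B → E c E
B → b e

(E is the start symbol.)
FIRST sets of the other non-terminals involved (by the same procedure, iterated to a fixed point):
  FIRST(B) = { 'b', 'c' }

From E → B c B:
  - B is a non-terminal: add FIRST(B) \ {ε} = { 'b', 'c' }
    B is not nullable, so stop

Collecting: FIRST(E) = { 'b', 'c' }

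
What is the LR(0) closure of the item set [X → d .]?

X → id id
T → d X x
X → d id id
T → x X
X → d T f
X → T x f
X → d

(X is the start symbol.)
Start with: [X → d .]
The dot is at the end, so nothing is added.

CLOSURE = { [X → d .] }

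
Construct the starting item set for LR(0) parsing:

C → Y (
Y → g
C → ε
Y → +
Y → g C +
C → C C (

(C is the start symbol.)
First, augment the grammar with C' → C
I₀ = CLOSURE({ [C' → . C] }):
  [C' → . C] has the dot before C: add [C → . Y (], [C → .], [C → . C C (]
  [C → . Y (] has the dot before Y: add [Y → . g], [Y → . +], [Y → . g C +]
No further items can be added.

I₀ = { [C → . C C (], [C → . Y (], [C → .], [C' → . C], [Y → . +], [Y → . g C +], [Y → . g] }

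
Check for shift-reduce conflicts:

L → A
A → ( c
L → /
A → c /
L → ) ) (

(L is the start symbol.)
No shift-reduce conflicts

A shift-reduce conflict occurs when an LR(0) state has both:
  - a complete (reduce) item [A → α .] (dot at the end), and
  - a shift item [B → β . c γ] (dot before a terminal).

Augment with L' → L and build the canonical LR(0) collection (I0 = CLOSURE({[L' → . L]}), then GOTO on every symbol after a dot until no new states appear). It has 11 states:
  I0: { [A → . ( c], [A → . c /], [L → . ) ) (], [L → . /], [L → . A], [L' → . L] }  — shift
  I1: { [A → ( . c] }  — shift
  I2: { [L → ) . ) (] }  — shift
  I3: { [L → / .] }  — reduce
  I4: { [L → A .] }  — reduce
  I5: { [L' → L .] }  — accept
  I6: { [A → c . /] }  — shift
  I7: { [A → c / .] }  — reduce
  I8: { [L → ) ) . (] }  — shift
  I9: { [L → ) ) ( .] }  — reduce
  I10: { [A → ( c .] }  — reduce

No state contains both a complete item and a shift item.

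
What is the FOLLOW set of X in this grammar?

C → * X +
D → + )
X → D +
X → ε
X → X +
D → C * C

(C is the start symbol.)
To compute FOLLOW(X), find every occurrence of X on a right-hand side N → α X β: add FIRST(β) \ {ε}, and if β is empty or nullable also add FOLLOW(N). Iterate to a fixed point.

In C → * X +: X is followed by '+', add FIRST('+') \ {ε} = { '+' }
In X → X +: X is followed by '+', add FIRST('+') \ {ε} = { '+' }

Taking the union: FOLLOW(X) = { '+' }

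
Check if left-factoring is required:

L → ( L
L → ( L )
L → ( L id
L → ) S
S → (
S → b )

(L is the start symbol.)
Left-factoring is needed when two productions for the same non-terminal
share a common prefix on the right-hand side.

Productions for L:
  L → ( L
  L → ( L )
  L → ( L id
  L → ) S
Productions for S:
  S → (
  S → b )

Found common prefix '( L' in productions for L

Answer: Yes, L has productions with common prefix '( L'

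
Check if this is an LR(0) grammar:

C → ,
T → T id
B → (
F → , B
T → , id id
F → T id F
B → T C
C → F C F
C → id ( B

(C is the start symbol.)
No. Shift-reduce conflict between [C → , .] and [B → . (]

Augment with C' → C and build the canonical LR(0) collection (I0 = CLOSURE({[C' → . C]}), then GOTO on every symbol after a dot until no new states appear). It has 21 states:
  I0: { [C → . ,], [C → . F C F], [C → . id ( B], [C' → . C], [F → . , B], [F → . T id F], [T → . , id id], [T → . T id] }  — shift
  I1: { [B → . (], [B → . T C], [C → , .], [F → , . B], [T → , . id id], [T → . , id id], [T → . T id] }  — shift, reduce
  I2: { [C' → C .] }  — accept
  I3: { [C → . ,], [C → . F C F], [C → . id ( B], [C → F . C F], [F → . , B], [F → . T id F], [T → . , id id], [T → . T id] }  — shift
  I4: { [F → T . id F], [T → T . id] }  — shift
  I5: { [C → id . ( B] }  — shift
  I6: { [B → . (], [B → . T C], [C → id ( . B], [T → . , id id], [T → . T id] }  — shift
  I7: { [B → ( .] }  — reduce
  I8: { [T → , . id id] }  — shift
  I9: { [C → id ( B .] }  — reduce
  I10: { [B → T . C], [C → . ,], [C → . F C F], [C → . id ( B], [F → . , B], [F → . T id F], [T → . , id id], [T → . T id], [T → T . id] }  — shift
  I11: { [B → T C .] }  — reduce
  I12: { [C → id . ( B], [T → T id .] }  — shift, reduce
  I13: { [T → , id . id] }  — shift
  I14: { [T → , id id .] }  — reduce
  I15: { [F → . , B], [F → . T id F], [F → T id . F], [T → . , id id], [T → . T id], [T → T id .] }  — shift, reduce
  I16: { [B → . (], [B → . T C], [F → , . B], [T → , . id id], [T → . , id id], [T → . T id] }  — shift
  I17: { [F → T id F .] }  — reduce
  I18: { [F → , B .] }  — reduce
  I19: { [C → F C . F], [F → . , B], [F → . T id F], [T → . , id id], [T → . T id] }  — shift
  I20: { [C → F C F .] }  — reduce

Conflict in state I1:
  Shift-reduce conflict between [C → , .] and [B → . (]
So the grammar is NOT LR(0).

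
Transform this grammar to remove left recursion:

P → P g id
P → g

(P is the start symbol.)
P → g P'
P' → g id P'
P' → ε

P is directly left-recursive. The standard transformation for
  A → A α₁ | ... | A α_m | β₁ | ... | β_n
is
  A  → β₁ A' | ... | β_n A'
  A' → α₁ A' | ... | α_m A' | ε

P → g becomes P → g P'
P → P g id becomes P' → g id P'
Add P' → ε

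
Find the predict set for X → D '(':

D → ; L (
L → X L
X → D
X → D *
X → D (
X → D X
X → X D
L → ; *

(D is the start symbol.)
PREDICT(X → D '(') = (FIRST(RHS) \ {ε}) ∪ (FOLLOW(X) if ε ∈ FIRST(RHS), i.e. RHS ⇒* ε)
FIRST(D) = { ';' }
FIRST(D '(') = { ';' }
ε ∉ FIRST(D '('), so FOLLOW(X) is not added.
PREDICT(X → D '(') = { ';' }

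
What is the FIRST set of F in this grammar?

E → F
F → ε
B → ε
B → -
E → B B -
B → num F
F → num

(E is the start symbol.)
{ 'num', ε }

To compute FIRST(F), examine every production with F on the left-hand side, reading each right-hand side left to right until a non-nullable symbol is reached.

From F → ε:
  - ε-production, so ε ∈ FIRST(F)
From F → num:
  - num is a terminal: add 'num' and stop

Collecting: FIRST(F) = { 'num', ε }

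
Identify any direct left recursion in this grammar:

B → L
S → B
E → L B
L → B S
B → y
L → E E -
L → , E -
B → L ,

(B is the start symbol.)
Direct left recursion occurs when N → N α for some non-terminal N (the right-hand side begins with the left-hand side itself).

B → L: starts with L
S → B: starts with B
E → L B: starts with L
L → B S: starts with B
B → y: starts with y
L → E E -: starts with E
L → , E -: starts with ','
B → L ,: starts with L

No direct left recursion found.

Answer: No direct left recursion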